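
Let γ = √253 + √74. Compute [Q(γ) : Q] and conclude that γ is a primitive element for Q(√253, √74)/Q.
[Q(γ) : Q] = 4 (equivalently, Q(γ) = Q(√253, √74))

Obviously Q(γ) ⊆ Q(√253, √74), and [Q(√253, √74):Q] = 4 (since 253, 74 are distinct squarefree integers > 1 with 18722 not a perfect square). To show equality we compute the minimal polynomial of γ. From γ = √253 + √74: γ^2 = 253 + 2√(18722) + 74 = 327 + 2√(18722), so γ^2 - 327 = 2√(18722); squaring, (γ^2 - 327)^2 = 4·18722, i.e. γ^4 - 654γ^2 + 106929 - 74888 = 0, i.e. γ^4 - 654γ^2 + 32041 = 0. So γ is a root of x^4 - 654x^2 + 32041. This polynomial is irreducible over Q: it has no rational root (each ±√253 ± √74 is irrational), and any factorization into two quadratics over Q would force √(18722) ∈ Q (pairing opposite roots) or √253, √74 ∈ Q (other pairings), all impossible. Hence [Q(γ):Q] = 4 = [Q(√253, √74):Q], so Q(γ) = Q(√253, √74).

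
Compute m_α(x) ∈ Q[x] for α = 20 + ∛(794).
m_α(x) = x^3 - 60x^2 + 1200x - 8794

Set β = α - 20 = ∛(794), so β^3 = 794. Then (α - 20)^3 - 794 = 0, i.e. α is a root of g(x) = (x - 20)^3 - 794 = x^3 - 60x^2 + 1200x - 8794. Since g(x) = h(x - 20) where h(x) = x^3 - 794, and h is irreducible over Q (because 794 is not a perfect cube, so h has no rational root, and a monic cubic with no rational root is irreducible), g is also irreducible (irreducibility is preserved under the substitution x → x - 20). Hence m_α(x) = x^3 - 60x^2 + 1200x - 8794.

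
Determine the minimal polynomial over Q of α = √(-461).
m_α(x) = x^2 + 461

α satisfies α^2 + 461 = 0, so x^2 + 461 annihilates α. Since d = -461 is squarefree and ≠ 1, it is not a perfect square in Q, so x^2 + 461 has no rational root and is therefore irreducible over Q (a degree-2 polynomial over a field is irreducible iff it has no root). Hence m_α(x) = x^2 + 461.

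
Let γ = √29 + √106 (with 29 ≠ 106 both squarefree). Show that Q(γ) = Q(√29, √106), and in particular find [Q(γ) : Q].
[Q(γ) : Q] = 4 (equivalently, Q(γ) = Q(√29, √106))

Obviously Q(γ) ⊆ Q(√29, √106), and [Q(√29, √106):Q] = 4 (since 29, 106 are distinct squarefree integers > 1 with 3074 not a perfect square). To show equality we compute the minimal polynomial of γ. From γ = √29 + √106: γ^2 = 29 + 2√(3074) + 106 = 135 + 2√(3074), so γ^2 - 135 = 2√(3074); squaring, (γ^2 - 135)^2 = 4·3074, i.e. γ^4 - 270γ^2 + 18225 - 12296 = 0, i.e. γ^4 - 270γ^2 + 5929 = 0. So γ is a root of x^4 - 270x^2 + 5929. This polynomial is irreducible over Q: it has no rational root (each ±√29 ± √106 is irrational), and any factorization into two quadratics over Q would force √(3074) ∈ Q (pairing opposite roots) or √29, √106 ∈ Q (other pairings), all impossible. Hence [Q(γ):Q] = 4 = [Q(√29, √106):Q], so Q(γ) = Q(√29, √106).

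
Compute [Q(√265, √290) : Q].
[Q(√265, √290) : Q] = 4

[Q(√265):Q] = 2 (min poly x^2 - 265, irreducible since 265 is squarefree > 1). For the top step, suppose √290 ∈ Q(√265), say √290 = c + d√265 with c, d ∈ Q. Squaring: 290 = c^2 + 265d^2 + 2cd√265. Since √265 ∉ Q this forces 2cd = 0. If d = 0 then √290 = c ∈ Q, contradicting 290 squarefree > 1. If c = 0 then 290 = 265d^2, so 265·290 = (265d)^2 is a perfect square in Q — but 265·290 = 76850 is not a perfect square (since 265 and 290 are distinct squarefree integers). Contradiction. Hence √290 ∉ Q(√265), so x^2 - 290 stays irreducible over Q(√265) and [Q(√265, √290) : Q(√265)] = 2. By the tower law, [Q(√265, √290) : Q] = 2 · 2 = 4.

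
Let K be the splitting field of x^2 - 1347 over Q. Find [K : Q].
[K : Q] = 2

f(x) = x^2 - 1347 factors as (x - √1347)(x + √1347). The splitting field is K = Q(√1347). Since 1347 is squarefree and > 1, it is not a perfect square, so x^2 - 1347 is irreducible over Q and [Q(√1347) : Q] = 2. Hence [K : Q] = 2.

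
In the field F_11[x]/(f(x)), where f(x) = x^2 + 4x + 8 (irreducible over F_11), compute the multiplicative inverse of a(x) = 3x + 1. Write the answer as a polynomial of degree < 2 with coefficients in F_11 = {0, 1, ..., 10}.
a(x)^(-1) ≡ 5x (mod f(x))

Since f is irreducible over F_11, F_11[x]/(f) is a field and a(x) ≠ 0 has an inverse. Apply the extended Euclidean algorithm to f(x) and a(x) in F_11[x]: f(x) = (4x)·a(x) + (8). The last nonzero remainder is the constant 8 = gcd(f, a) in F_11. Back-substituting through the division chain expresses 8 = s(x)·a(x) + t(x)·f(x) with s(x) ≡ 7x (mod f), so (7x)·a(x) ≡ 8 (mod f). Multiplying by 8^(-1) ≡ 7 in F_11 gives a(x)^(-1) ≡ 7·(7x) ≡ 5x (mod f). Check: (3x + 1)·(5x) = 4x^2 + 5x ≡ 1 (mod x^2 + 4x + 8).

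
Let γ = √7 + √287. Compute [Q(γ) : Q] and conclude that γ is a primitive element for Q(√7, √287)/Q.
[Q(γ) : Q] = 4 (equivalently, Q(γ) = Q(√7, √287))

Obviously Q(γ) ⊆ Q(√7, √287), and [Q(√7, √287):Q] = 4 (since 7, 287 are distinct squarefree integers > 1 with 2009 not a perfect square). To show equality we compute the minimal polynomial of γ. From γ = √7 + √287: γ^2 = 7 + 2√(2009) + 287 = 294 + 2√(2009), so γ^2 - 294 = 2√(2009); squaring, (γ^2 - 294)^2 = 4·2009, i.e. γ^4 - 588γ^2 + 86436 - 8036 = 0, i.e. γ^4 - 588γ^2 + 78400 = 0. So γ is a root of x^4 - 588x^2 + 78400. This polynomial is irreducible over Q: it has no rational root (each ±√7 ± √287 is irrational), and any factorization into two quadratics over Q would force √(2009) ∈ Q (pairing opposite roots) or √7, √287 ∈ Q (other pairings), all impossible. Hence [Q(γ):Q] = 4 = [Q(√7, √287):Q], so Q(γ) = Q(√7, √287).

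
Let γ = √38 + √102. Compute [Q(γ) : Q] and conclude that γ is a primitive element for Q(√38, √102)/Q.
[Q(γ) : Q] = 4 (equivalently, Q(γ) = Q(√38, √102))

Obviously Q(γ) ⊆ Q(√38, √102), and [Q(√38, √102):Q] = 4 (since 38, 102 are distinct squarefree integers > 1 with 3876 not a perfect square). To show equality we compute the minimal polynomial of γ. From γ = √38 + √102: γ^2 = 38 + 2√(3876) + 102 = 140 + 2√(3876), so γ^2 - 140 = 2√(3876); squaring, (γ^2 - 140)^2 = 4·3876, i.e. γ^4 - 280γ^2 + 19600 - 15504 = 0, i.e. γ^4 - 280γ^2 + 4096 = 0. So γ is a root of x^4 - 280x^2 + 4096. This polynomial is irreducible over Q: it has no rational root (each ±√38 ± √102 is irrational), and any factorization into two quadratics over Q would force √(3876) ∈ Q (pairing opposite roots) or √38, √102 ∈ Q (other pairings), all impossible. Hence [Q(γ):Q] = 4 = [Q(√38, √102):Q], so Q(γ) = Q(√38, √102).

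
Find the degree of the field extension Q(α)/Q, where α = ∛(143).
[Q(α):Q] = 3

The minimal polynomial of α is x^3 - 143, irreducible over Q since 143 is not a perfect cube (so x^3 - 143 has no rational root). Hence [Q(α):Q] = deg(m_α) = 3.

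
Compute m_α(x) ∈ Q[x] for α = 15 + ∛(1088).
m_α(x) = x^3 - 45x^2 + 675x - 4463

Set β = α - 15 = ∛(1088), so β^3 = 1088. Then (α - 15)^3 - 1088 = 0, i.e. α is a root of g(x) = (x - 15)^3 - 1088 = x^3 - 45x^2 + 675x - 4463. Since g(x) = h(x - 15) where h(x) = x^3 - 1088, and h is irreducible over Q (because 1088 is not a perfect cube, so h has no rational root, and a monic cubic with no rational root is irreducible), g is also irreducible (irreducibility is preserved under the substitution x → x - 15). Hence m_α(x) = x^3 - 45x^2 + 675x - 4463.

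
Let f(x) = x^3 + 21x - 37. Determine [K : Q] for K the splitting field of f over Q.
[K : Q] = 6

By the rational root test, any rational root of the monic integer polynomial f(x) = x^3 + 21x - 37 must be an integer dividing the constant term -37, i.e. one of ±{1, 37}. Evaluating: f(1) = -15, f(-1) = -59, f(37) = 51393, f(-37) = -51467; none is 0, so f has no rational root and is therefore irreducible over Q (a cubic with no linear factor over a field is irreducible). For an irreducible cubic, the Galois group is A_3 or S_3 according as the discriminant disc(f) = -4a^3 - 27b^2 = -4·(21)^3 - 27·(-37)^2 = -74007 is or is not a square in Q. Here disc(f) = -74007 is not a perfect square in Q, so the Galois group of f over Q is not contained in A_3 and must be all of S_3. The splitting field has degree |S_3| = 6 over Q, so [K : Q] = 6.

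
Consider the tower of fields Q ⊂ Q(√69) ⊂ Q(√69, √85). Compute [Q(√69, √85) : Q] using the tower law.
[Q(√69, √85) : Q] = 4

[Q(√69):Q] = 2 (min poly x^2 - 69, irreducible since 69 is squarefree > 1). For the top step, suppose √85 ∈ Q(√69), say √85 = c + d√69 with c, d ∈ Q. Squaring: 85 = c^2 + 69d^2 + 2cd√69. Since √69 ∉ Q this forces 2cd = 0. If d = 0 then √85 = c ∈ Q, contradicting 85 squarefree > 1. If c = 0 then 85 = 69d^2, so 69·85 = (69d)^2 is a perfect square in Q — but 69·85 = 5865 is not a perfect square (since 69 and 85 are distinct squarefree integers). Contradiction. Hence √85 ∉ Q(√69), so x^2 - 85 stays irreducible over Q(√69) and [Q(√69, √85) : Q(√69)] = 2. By the tower law, [Q(√69, √85) : Q] = 2 · 2 = 4.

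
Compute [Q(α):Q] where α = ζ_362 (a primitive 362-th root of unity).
[Q(α):Q] = 180

The minimal polynomial of ζ_362 over Q is the 362-th cyclotomic polynomial Φ_362(x), which is irreducible over Q and has degree φ(362) = 180. Hence [Q(α):Q] = φ(362) = 180.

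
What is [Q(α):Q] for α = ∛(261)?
[Q(α):Q] = 3

The minimal polynomial of α is x^3 - 261, irreducible over Q since 261 is not a perfect cube (so x^3 - 261 has no rational root). Hence [Q(α):Q] = deg(m_α) = 3.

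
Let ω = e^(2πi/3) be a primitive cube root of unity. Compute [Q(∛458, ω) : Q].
[Q(∛458, ω) : Q] = 6

[Q(∛458):Q] = 3 (min poly x^3 - 458, irreducible since 458 is not a perfect cube). [Q(ω):Q] = 2 (min poly x^2 + x + 1). Since Q(∛458) ⊂ R and ω ∉ R, we have ω ∉ Q(∛458), so x^2 + x + 1 remains irreducible over Q(∛458) and [Q(∛458, ω) : Q(∛458)] = 2. By the tower law, [Q(∛458, ω) : Q] = 3 · 2 = 6. (In fact Q(∛458, ω) is the splitting field of x^3 - 458 over Q.)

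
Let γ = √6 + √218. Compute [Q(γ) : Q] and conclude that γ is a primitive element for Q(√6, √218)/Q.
[Q(γ) : Q] = 4 (equivalently, Q(γ) = Q(√6, √218))

Obviously Q(γ) ⊆ Q(√6, √218), and [Q(√6, √218):Q] = 4 (since 6, 218 are distinct squarefree integers > 1 with 1308 not a perfect square). To show equality we compute the minimal polynomial of γ. From γ = √6 + √218: γ^2 = 6 + 2√(1308) + 218 = 224 + 2√(1308), so γ^2 - 224 = 2√(1308); squaring, (γ^2 - 224)^2 = 4·1308, i.e. γ^4 - 448γ^2 + 50176 - 5232 = 0, i.e. γ^4 - 448γ^2 + 44944 = 0. So γ is a root of x^4 - 448x^2 + 44944. This polynomial is irreducible over Q: it has no rational root (each ±√6 ± √218 is irrational), and any factorization into two quadratics over Q would force √(1308) ∈ Q (pairing opposite roots) or √6, √218 ∈ Q (other pairings), all impossible. Hence [Q(γ):Q] = 4 = [Q(√6, √218):Q], so Q(γ) = Q(√6, √218).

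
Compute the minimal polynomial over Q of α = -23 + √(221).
m_α(x) = x^2 + 46x + 308

From α + 23 = √(221), squaring gives (α + 23)^2 = 221, i.e. α^2 + 46α + 529 = 221, so α^2 + 46α + 308 = 0. The discriminant of x^2 + 46x + 308 is (46)^2 - 4·(308) = 2116 - 1232 = 884, and 4·(221) is not a perfect square in Q since 221 is squarefree and ≠ 1. Hence x^2 + 46x + 308 is irreducible over Q and is the minimal polynomial of α.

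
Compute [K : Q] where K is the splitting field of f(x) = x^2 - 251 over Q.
[K : Q] = 2

f(x) = x^2 - 251 factors as (x - √251)(x + √251). The splitting field is K = Q(√251). Since 251 is squarefree and > 1, it is not a perfect square, so x^2 - 251 is irreducible over Q and [Q(√251) : Q] = 2. Hence [K : Q] = 2.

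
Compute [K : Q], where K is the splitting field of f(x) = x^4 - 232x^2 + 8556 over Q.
[K : Q] = 4

Solving the quadratic in x^2: x^2 = (232 ± √(232^2 - 4·8556))/2 = (232 ± √19600)/2 = (232 ± 140)/2, giving x^2 = 186 or x^2 = 46. So f(x) = (x^2 - 186)(x^2 - 46) and the roots of f are ±√186, ±√46. Hence the splitting field is K = Q(√186, √46). Since 186 and 46 are distinct squarefree integers > 1, their product 8556 is not a perfect square, so √46 ∉ Q(√186). By the tower law [K:Q] = [Q(√186,√46):Q(√186)] · [Q(√186):Q] = 2 · 2 = 4.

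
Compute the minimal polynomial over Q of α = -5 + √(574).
m_α(x) = x^2 + 10x - 549

From α + 5 = √(574), squaring gives (α + 5)^2 = 574, i.e. α^2 + 10α + 25 = 574, so α^2 + 10α - 549 = 0. The discriminant of x^2 + 10x - 549 is (10)^2 - 4·(-549) = 100 + 2196 = 2296, and 4·(574) is not a perfect square in Q since 574 is squarefree and ≠ 1. Hence x^2 + 10x - 549 is irreducible over Q and is the minimal polynomial of α.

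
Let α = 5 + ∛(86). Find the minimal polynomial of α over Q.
m_α(x) = x^3 - 15x^2 + 75x - 211

Set β = α - 5 = ∛(86), so β^3 = 86. Then (α - 5)^3 - 86 = 0, i.e. α is a root of g(x) = (x - 5)^3 - 86 = x^3 - 15x^2 + 75x - 211. Since g(x) = h(x - 5) where h(x) = x^3 - 86, and h is irreducible over Q (because 86 is not a perfect cube, so h has no rational root, and a monic cubic with no rational root is irreducible), g is also irreducible (irreducibility is preserved under the substitution x → x - 5). Hence m_α(x) = x^3 - 15x^2 + 75x - 211.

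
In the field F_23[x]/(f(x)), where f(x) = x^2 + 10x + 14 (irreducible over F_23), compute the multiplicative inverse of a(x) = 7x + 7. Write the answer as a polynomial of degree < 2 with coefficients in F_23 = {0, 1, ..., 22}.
a(x)^(-1) ≡ 21x + 5 (mod f(x))

Since f is irreducible over F_23, F_23[x]/(f) is a field and a(x) ≠ 0 has an inverse. Apply the extended Euclidean algorithm to f(x) and a(x) in F_23[x]: f(x) = (10x + 21)·a(x) + (5). The last nonzero remainder is the constant 5 = gcd(f, a) in F_23. Back-substituting through the division chain expresses 5 = s(x)·a(x) + t(x)·f(x) with s(x) ≡ 13x + 2 (mod f), so (13x + 2)·a(x) ≡ 5 (mod f). Multiplying by 5^(-1) ≡ 14 in F_23 gives a(x)^(-1) ≡ 14·(13x + 2) ≡ 21x + 5 (mod f). Check: (7x + 7)·(21x + 5) = 9x^2 + 21x + 12 ≡ 1 (mod x^2 + 10x + 14).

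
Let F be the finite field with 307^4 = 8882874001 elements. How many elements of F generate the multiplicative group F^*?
There are φ(8882874000) = 1548288000 primitive elements

F_q^* is cyclic of order q - 1 = 8882874000. A cyclic group of order m has exactly φ(m) generators. Here m = 8882874000 = 2^4 · 3^2 · 5^3 · 7 · 11 · 13 · 17 · 29, so the number of primitive elements is φ(8882874000) = 1548288000.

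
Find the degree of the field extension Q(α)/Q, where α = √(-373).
[Q(α):Q] = 2

[Q(α):Q] equals the degree of the minimal polynomial of α. Here α^2 = -373 and x^2 + 373 is irreducible (d = -373 is squarefree, ≠ 1, hence not a square), so deg(m_α) = 2. Thus [Q(α):Q] = 2.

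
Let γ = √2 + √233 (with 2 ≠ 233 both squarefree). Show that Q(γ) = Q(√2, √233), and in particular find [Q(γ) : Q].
[Q(γ) : Q] = 4 (equivalently, Q(γ) = Q(√2, √233))

Obviously Q(γ) ⊆ Q(√2, √233), and [Q(√2, √233):Q] = 4 (since 2, 233 are distinct squarefree integers > 1 with 466 not a perfect square). To show equality we compute the minimal polynomial of γ. From γ = √2 + √233: γ^2 = 2 + 2√(466) + 233 = 235 + 2√(466), so γ^2 - 235 = 2√(466); squaring, (γ^2 - 235)^2 = 4·466, i.e. γ^4 - 470γ^2 + 55225 - 1864 = 0, i.e. γ^4 - 470γ^2 + 53361 = 0. So γ is a root of x^4 - 470x^2 + 53361. This polynomial is irreducible over Q: it has no rational root (each ±√2 ± √233 is irrational), and any factorization into two quadratics over Q would force √(466) ∈ Q (pairing opposite roots) or √2, √233 ∈ Q (other pairings), all impossible. Hence [Q(γ):Q] = 4 = [Q(√2, √233):Q], so Q(γ) = Q(√2, √233).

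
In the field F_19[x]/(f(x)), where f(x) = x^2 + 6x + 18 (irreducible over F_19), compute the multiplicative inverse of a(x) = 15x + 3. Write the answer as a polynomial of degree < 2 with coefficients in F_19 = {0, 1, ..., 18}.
a(x)^(-1) ≡ 10x + 1 (mod f(x))

Since f is irreducible over F_19, F_19[x]/(f) is a field and a(x) ≠ 0 has an inverse. Apply the extended Euclidean algorithm to f(x) and a(x) in F_19[x]: f(x) = (14x + 9)·a(x) + (10). The last nonzero remainder is the constant 10 = gcd(f, a) in F_19. Back-substituting through the division chain expresses 10 = s(x)·a(x) + t(x)·f(x) with s(x) ≡ 5x + 10 (mod f), so (5x + 10)·a(x) ≡ 10 (mod f). Multiplying by 10^(-1) ≡ 2 in F_19 gives a(x)^(-1) ≡ 2·(5x + 10) ≡ 10x + 1 (mod f). Check: (15x + 3)·(10x + 1) = 17x^2 + 7x + 3 ≡ 1 (mod x^2 + 6x + 18).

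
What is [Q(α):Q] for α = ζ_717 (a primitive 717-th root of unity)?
[Q(α):Q] = 476

The minimal polynomial of ζ_717 over Q is the 717-th cyclotomic polynomial Φ_717(x), which is irreducible over Q and has degree φ(717) = 476. Hence [Q(α):Q] = φ(717) = 476.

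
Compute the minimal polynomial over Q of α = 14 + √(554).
m_α(x) = x^2 - 28x - 358

From α - 14 = √(554), squaring gives (α - 14)^2 = 554, i.e. α^2 - 28α + 196 = 554, so α^2 - 28α - 358 = 0. The discriminant of x^2 - 28x - 358 is (-28)^2 - 4·(-358) = 784 + 1432 = 2216, and 4·(554) is not a perfect square in Q since 554 is squarefree and ≠ 1. Hence x^2 - 28x - 358 is irreducible over Q and is the minimal polynomial of α.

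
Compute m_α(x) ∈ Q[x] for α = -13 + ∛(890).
m_α(x) = x^3 + 39x^2 + 507x + 1307

Set β = α + 13 = ∛(890), so β^3 = 890. Then (α + 13)^3 - 890 = 0, i.e. α is a root of g(x) = (x + 13)^3 - 890 = x^3 + 39x^2 + 507x + 1307. Since g(x) = h(x + 13) where h(x) = x^3 - 890, and h is irreducible over Q (because 890 is not a perfect cube, so h has no rational root, and a monic cubic with no rational root is irreducible), g is also irreducible (irreducibility is preserved under the substitution x → x + 13). Hence m_α(x) = x^3 + 39x^2 + 507x + 1307.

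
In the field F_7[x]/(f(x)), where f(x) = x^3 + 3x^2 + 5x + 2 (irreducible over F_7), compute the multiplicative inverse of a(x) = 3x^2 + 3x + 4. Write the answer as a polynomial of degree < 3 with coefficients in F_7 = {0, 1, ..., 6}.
a(x)^(-1) ≡ 4x^2 + x + 2 (mod f(x))

Since f is irreducible over F_7, F_7[x]/(f) is a field and a(x) ≠ 0 has an inverse. Apply the extended Euclidean algorithm to f(x) and a(x) in F_7[x]: f(x) = (5x + 3)·a(x) + (4x + 4);  a(x) = (6x)·(4x + 4) + (4). The last nonzero remainder is the constant 4 = gcd(f, a) in F_7. Back-substituting through the division chain expresses 4 = s(x)·a(x) + t(x)·f(x) with s(x) ≡ 2x^2 + 4x + 1 (mod f), so (2x^2 + 4x + 1)·a(x) ≡ 4 (mod f). Multiplying by 4^(-1) ≡ 2 in F_7 gives a(x)^(-1) ≡ 2·(2x^2 + 4x + 1) ≡ 4x^2 + x + 2 (mod f). Check: (3x^2 + 3x + 4)·(4x^2 + x + 2) = 5x^4 + x^3 + 4x^2 + 3x + 1 ≡ 1 (mod x^3 + 3x^2 + 5x + 2).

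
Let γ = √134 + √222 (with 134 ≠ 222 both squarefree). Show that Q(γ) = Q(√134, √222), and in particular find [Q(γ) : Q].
[Q(γ) : Q] = 4 (equivalently, Q(γ) = Q(√134, √222))

Obviously Q(γ) ⊆ Q(√134, √222), and [Q(√134, √222):Q] = 4 (since 134, 222 are distinct squarefree integers > 1 with 29748 not a perfect square). To show equality we compute the minimal polynomial of γ. From γ = √134 + √222: γ^2 = 134 + 2√(29748) + 222 = 356 + 2√(29748), so γ^2 - 356 = 2√(29748); squaring, (γ^2 - 356)^2 = 4·29748, i.e. γ^4 - 712γ^2 + 126736 - 118992 = 0, i.e. γ^4 - 712γ^2 + 7744 = 0. So γ is a root of x^4 - 712x^2 + 7744. This polynomial is irreducible over Q: it has no rational root (each ±√134 ± √222 is irrational), and any factorization into two quadratics over Q would force √(29748) ∈ Q (pairing opposite roots) or √134, √222 ∈ Q (other pairings), all impossible. Hence [Q(γ):Q] = 4 = [Q(√134, √222):Q], so Q(γ) = Q(√134, √222).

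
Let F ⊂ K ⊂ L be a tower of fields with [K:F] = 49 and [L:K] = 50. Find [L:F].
[L:F] = 2450

The tower law says that for any tower of field extensions F ⊂ K ⊂ L with finite degrees, [L:F] = [L:K] · [K:F]. Here this gives [L:F] = 50 · 49 = 2450.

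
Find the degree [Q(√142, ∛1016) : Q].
[Q(√142, ∛1016) : Q] = 6

Let L = Q(√142, ∛1016). Since Q(√142) ⊂ L and [Q(√142):Q] = 2, the tower law gives 2 | [L:Q]. Likewise Q(∛1016) ⊂ L with [Q(∛1016):Q] = 3 (because 1016 is not a perfect cube), so 3 | [L:Q]. As gcd(2,3) = 1, [L:Q] is divisible by 6. Conversely L is generated over Q by √142 and ∛1016, so [L:Q] ≤ 2·3 = 6. Therefore [Q(√142, ∛1016) : Q] = 6.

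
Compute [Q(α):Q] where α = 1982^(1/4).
[Q(α):Q] = 4

α is a root of x^4 - 1982. By Eisenstein's criterion at the prime p = 2 (which divides the constant term 1982 but p^2 = 4 does not, since 1982 is squarefree), x^4 - 1982 is irreducible over Q. Hence [Q(α):Q] = 4.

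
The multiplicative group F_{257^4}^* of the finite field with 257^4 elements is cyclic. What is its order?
|F_{257^4}^*| = 4362470400

F_{257^4} has 257^4 = 4362470401 elements; its multiplicative group consists of all nonzero elements, so |F_{257^4}^*| = 4362470401 - 1 = 4362470400. (It is cyclic since any finite subgroup of the multiplicative group of a field is cyclic.)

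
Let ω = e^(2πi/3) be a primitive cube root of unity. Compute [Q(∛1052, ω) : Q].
[Q(∛1052, ω) : Q] = 6

[Q(∛1052):Q] = 3 (min poly x^3 - 1052, irreducible since 1052 is not a perfect cube). [Q(ω):Q] = 2 (min poly x^2 + x + 1). Since Q(∛1052) ⊂ R and ω ∉ R, we have ω ∉ Q(∛1052), so x^2 + x + 1 remains irreducible over Q(∛1052) and [Q(∛1052, ω) : Q(∛1052)] = 2. By the tower law, [Q(∛1052, ω) : Q] = 3 · 2 = 6. (In fact Q(∛1052, ω) is the splitting field of x^3 - 1052 over Q.)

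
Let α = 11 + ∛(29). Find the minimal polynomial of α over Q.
m_α(x) = x^3 - 33x^2 + 363x - 1360

Set β = α - 11 = ∛(29), so β^3 = 29. Then (α - 11)^3 - 29 = 0, i.e. α is a root of g(x) = (x - 11)^3 - 29 = x^3 - 33x^2 + 363x - 1360. Since g(x) = h(x - 11) where h(x) = x^3 - 29, and h is irreducible over Q (because 29 is not a perfect cube, so h has no rational root, and a monic cubic with no rational root is irreducible), g is also irreducible (irreducibility is preserved under the substitution x → x - 11). Hence m_α(x) = x^3 - 33x^2 + 363x - 1360.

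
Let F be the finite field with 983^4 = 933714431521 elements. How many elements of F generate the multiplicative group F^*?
There are φ(933714431520) = 223744819200 primitive elements

F_q^* is cyclic of order q - 1 = 933714431520. A cyclic group of order m has exactly φ(m) generators. Here m = 933714431520 = 2^5 · 3 · 5 · 13 · 41 · 491 · 7433, so the number of primitive elements is φ(933714431520) = 223744819200.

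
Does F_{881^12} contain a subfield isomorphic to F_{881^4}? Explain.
Yes: F_{881^4} is a subfield of F_{881^12}

F_{p^m} embeds in F_{p^n} iff m | n (since F_{p^n} is the splitting field of x^(p^n) - x, and F_{p^m} ⊂ F_{p^n} forces p^n to be a power of p^m, i.e. m | n; conversely if m | n then every root of x^(p^m) - x is a root of x^(p^n) - x). Here 4 | 12 (since 12 = 3·4), so F_{881^4} is a subfield of F_{881^12}, and [F_{881^12} : F_{881^4}] = 12/4 = 3.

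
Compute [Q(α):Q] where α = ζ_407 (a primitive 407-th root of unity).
[Q(α):Q] = 360

The minimal polynomial of ζ_407 over Q is the 407-th cyclotomic polynomial Φ_407(x), which is irreducible over Q and has degree φ(407) = 360. Hence [Q(α):Q] = φ(407) = 360.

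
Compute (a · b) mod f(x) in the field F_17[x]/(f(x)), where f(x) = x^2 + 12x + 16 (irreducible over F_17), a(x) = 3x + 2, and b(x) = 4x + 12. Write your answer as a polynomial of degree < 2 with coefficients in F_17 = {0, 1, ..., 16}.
a · b ≡ 2x + 2 (mod f(x))

Multiply in F_17[x]: a(x)·b(x) = (3x + 2)·(4x + 12) = 12x^2 + 10x + 7. This has degree ≥ 2, so divide by f(x) over F_17: 12x^2 + 10x + 7 = (12)·(x^2 + 12x + 16) + (2x + 2). Hence a·b ≡ 2x + 2 (mod f). (F_17[x]/(f) is a field with 17^2 = 289 elements since f is irreducible of degree 2.)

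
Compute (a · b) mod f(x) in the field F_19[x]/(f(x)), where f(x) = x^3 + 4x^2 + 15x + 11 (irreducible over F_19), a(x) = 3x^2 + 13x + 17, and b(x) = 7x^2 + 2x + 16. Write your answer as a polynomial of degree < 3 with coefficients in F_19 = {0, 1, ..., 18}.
a · b ≡ 16x^2 + 6x + 15 (mod f(x))

Multiply in F_19[x]: a(x)·b(x) = (3x^2 + 13x + 17)·(7x^2 + 2x + 16) = 2x^4 + 2x^3 + 3x^2 + 14x + 6. This has degree ≥ 3, so divide by f(x) over F_19: 2x^4 + 2x^3 + 3x^2 + 14x + 6 = (2x + 13)·(x^3 + 4x^2 + 15x + 11) + (16x^2 + 6x + 15). Hence a·b ≡ 16x^2 + 6x + 15 (mod f). (F_19[x]/(f) is a field with 19^3 = 6859 elements since f is irreducible of degree 3.)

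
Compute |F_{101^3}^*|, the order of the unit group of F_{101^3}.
|F_{101^3}^*| = 1030300

F_{101^3} has 101^3 = 1030301 elements; its multiplicative group consists of all nonzero elements, so |F_{101^3}^*| = 1030301 - 1 = 1030300. (It is cyclic since any finite subgroup of the multiplicative group of a field is cyclic.)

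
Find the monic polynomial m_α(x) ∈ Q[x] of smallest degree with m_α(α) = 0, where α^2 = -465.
m_α(x) = x^2 + 465

α satisfies α^2 + 465 = 0, so x^2 + 465 annihilates α. Since d = -465 is squarefree and ≠ 1, it is not a perfect square in Q, so x^2 + 465 has no rational root and is therefore irreducible over Q (a degree-2 polynomial over a field is irreducible iff it has no root). Hence m_α(x) = x^2 + 465.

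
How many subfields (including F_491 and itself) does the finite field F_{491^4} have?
F_{491^4} has 3 subfields

The subfields of F_{p^n} are exactly the fields F_{p^d} for d | n (each is the fixed field of the unique index-d subgroup of Gal(F_{p^n}/F_p) ≅ Z/nZ). The divisors of n = 4 are {1, 2, 4}, giving 3 subfields: F_{491^1}, F_{491^2}, F_{491^4}.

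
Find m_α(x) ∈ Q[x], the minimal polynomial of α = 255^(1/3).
m_α(x) = x^3 - 255

α satisfies α^3 = 255, so x^3 - 255 annihilates α. By the rational root test, a rational root p/q (in lowest terms) of x^3 - 255 would satisfy p^3 = 255 q^3, forcing q = 1 and p^3 = 255; but 255 is not a perfect cube, contradiction. A monic cubic over Q with no rational root is irreducible (any nontrivial factorization would include a linear factor). Hence x^3 - 255 is the minimal polynomial of α, and in particular [Q(α):Q] = 3.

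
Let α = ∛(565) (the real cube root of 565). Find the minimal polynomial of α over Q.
m_α(x) = x^3 - 565

α satisfies α^3 = 565, so x^3 - 565 annihilates α. By the rational root test, a rational root p/q (in lowest terms) of x^3 - 565 would satisfy p^3 = 565 q^3, forcing q = 1 and p^3 = 565; but 565 is not a perfect cube, contradiction. A monic cubic over Q with no rational root is irreducible (any nontrivial factorization would include a linear factor). Hence x^3 - 565 is the minimal polynomial of α, and in particular [Q(α):Q] = 3.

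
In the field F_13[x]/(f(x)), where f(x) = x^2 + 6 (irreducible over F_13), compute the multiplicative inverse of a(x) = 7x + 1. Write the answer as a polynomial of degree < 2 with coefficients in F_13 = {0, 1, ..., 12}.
a(x)^(-1) ≡ 5x + 3 (mod f(x))

Since f is irreducible over F_13, F_13[x]/(f) is a field and a(x) ≠ 0 has an inverse. Apply the extended Euclidean algorithm to f(x) and a(x) in F_13[x]: f(x) = (2x + 9)·a(x) + (10). The last nonzero remainder is the constant 10 = gcd(f, a) in F_13. Back-substituting through the division chain expresses 10 = s(x)·a(x) + t(x)·f(x) with s(x) ≡ 11x + 4 (mod f), so (11x + 4)·a(x) ≡ 10 (mod f). Multiplying by 10^(-1) ≡ 4 in F_13 gives a(x)^(-1) ≡ 4·(11x + 4) ≡ 5x + 3 (mod f). Check: (7x + 1)·(5x + 3) = 9x^2 + 3 ≡ 1 (mod x^2 + 6).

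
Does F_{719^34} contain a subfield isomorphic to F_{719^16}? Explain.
No: F_{719^16} is not a subfield of F_{719^34}

F_{p^m} embeds in F_{p^n} iff m | n. Here 16 ∤ 34 (since 34 = 2·16 + 2 with remainder 2 ≠ 0), so F_{719^16} is not a subfield of F_{719^34}. Equivalently: if it were, the tower law would give 16 = [F_{719^16}:F_719] dividing [F_{719^34}:F_719] = 34, contradiction.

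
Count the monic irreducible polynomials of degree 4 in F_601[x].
There are 32616450300 monic irreducible polynomials of degree 4 over F_601

Each element of F_{601^4} that lies in no proper subfield is a root of exactly one monic irreducible of degree 4 over F_601, and each such polynomial has 4 distinct roots in F_{601^4}. By Möbius inversion the count is N_601(4) = (1/4) Σ_{d|4} μ(4/d) · 601^d = (1/4)(μ(4)·601^1 + μ(2)·601^2 + μ(1)·601^4) = 130465801200/4 = 32616450300.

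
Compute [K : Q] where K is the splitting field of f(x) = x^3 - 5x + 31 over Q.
[K : Q] = 6

By the rational root test, any rational root of the monic integer polynomial f(x) = x^3 - 5x + 31 must be an integer dividing the constant term 31, i.e. one of ±{1, 31}. Evaluating: f(1) = 27, f(-1) = 35, f(31) = 29667, f(-31) = -29605; none is 0, so f has no rational root and is therefore irreducible over Q (a cubic with no linear factor over a field is irreducible). For an irreducible cubic, the Galois group is A_3 or S_3 according as the discriminant disc(f) = -4a^3 - 27b^2 = -4·(-5)^3 - 27·(31)^2 = -25447 is or is not a square in Q. Here disc(f) = -25447 is not a perfect square in Q, so the Galois group of f over Q is not contained in A_3 and must be all of S_3. The splitting field has degree |S_3| = 6 over Q, so [K : Q] = 6.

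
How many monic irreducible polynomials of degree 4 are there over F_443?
There are 9628368438 monic irreducible polynomials of degree 4 over F_443

Each element of F_{443^4} that lies in no proper subfield is a root of exactly one monic irreducible of degree 4 over F_443, and each such polynomial has 4 distinct roots in F_{443^4}. By Möbius inversion the count is N_443(4) = (1/4) Σ_{d|4} μ(4/d) · 443^d = (1/4)(μ(4)·443^1 + μ(2)·443^2 + μ(1)·443^4) = 38513473752/4 = 9628368438.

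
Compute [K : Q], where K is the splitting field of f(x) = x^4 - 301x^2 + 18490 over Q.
[K : Q] = 4

Solving the quadratic in x^2: x^2 = (301 ± √(301^2 - 4·18490))/2 = (301 ± √16641)/2 = (301 ± 129)/2, giving x^2 = 86 or x^2 = 215. So f(x) = (x^2 - 86)(x^2 - 215) and the roots of f are ±√86, ±√215. Hence the splitting field is K = Q(√86, √215). Since 86 and 215 are distinct squarefree integers > 1, their product 18490 is not a perfect square, so √215 ∉ Q(√86). By the tower law [K:Q] = [Q(√86,√215):Q(√86)] · [Q(√86):Q] = 2 · 2 = 4.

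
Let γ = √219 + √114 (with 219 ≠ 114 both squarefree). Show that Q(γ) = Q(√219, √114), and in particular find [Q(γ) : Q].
[Q(γ) : Q] = 4 (equivalently, Q(γ) = Q(√219, √114))

Obviously Q(γ) ⊆ Q(√219, √114), and [Q(√219, √114):Q] = 4 (since 219, 114 are distinct squarefree integers > 1 with 24966 not a perfect square). To show equality we compute the minimal polynomial of γ. From γ = √219 + √114: γ^2 = 219 + 2√(24966) + 114 = 333 + 2√(24966), so γ^2 - 333 = 2√(24966); squaring, (γ^2 - 333)^2 = 4·24966, i.e. γ^4 - 666γ^2 + 110889 - 99864 = 0, i.e. γ^4 - 666γ^2 + 11025 = 0. So γ is a root of x^4 - 666x^2 + 11025. This polynomial is irreducible over Q: it has no rational root (each ±√219 ± √114 is irrational), and any factorization into two quadratics over Q would force √(24966) ∈ Q (pairing opposite roots) or √219, √114 ∈ Q (other pairings), all impossible. Hence [Q(γ):Q] = 4 = [Q(√219, √114):Q], so Q(γ) = Q(√219, √114).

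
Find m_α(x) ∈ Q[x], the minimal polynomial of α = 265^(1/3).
m_α(x) = x^3 - 265

α satisfies α^3 = 265, so x^3 - 265 annihilates α. By the rational root test, a rational root p/q (in lowest terms) of x^3 - 265 would satisfy p^3 = 265 q^3, forcing q = 1 and p^3 = 265; but 265 is not a perfect cube, contradiction. A monic cubic over Q with no rational root is irreducible (any nontrivial factorization would include a linear factor). Hence x^3 - 265 is the minimal polynomial of α, and in particular [Q(α):Q] = 3.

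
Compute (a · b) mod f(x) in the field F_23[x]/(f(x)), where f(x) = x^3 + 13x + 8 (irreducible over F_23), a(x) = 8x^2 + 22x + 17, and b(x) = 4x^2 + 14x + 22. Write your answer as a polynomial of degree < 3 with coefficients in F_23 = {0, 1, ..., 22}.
a · b ≡ 21x^2 + 5x + 16 (mod f(x))

Multiply in F_23[x]: a(x)·b(x) = (8x^2 + 22x + 17)·(4x^2 + 14x + 22) = 9x^4 + 16x^3 + 9x + 6. This has degree ≥ 3, so divide by f(x) over F_23: 9x^4 + 16x^3 + 9x + 6 = (9x + 16)·(x^3 + 13x + 8) + (21x^2 + 5x + 16). Hence a·b ≡ 21x^2 + 5x + 16 (mod f). (F_23[x]/(f) is a field with 23^3 = 12167 elements since f is irreducible of degree 3.)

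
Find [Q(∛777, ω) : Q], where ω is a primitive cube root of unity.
[Q(∛777, ω) : Q] = 6

[Q(∛777):Q] = 3 (min poly x^3 - 777, irreducible since 777 is not a perfect cube). [Q(ω):Q] = 2 (min poly x^2 + x + 1). Since Q(∛777) ⊂ R and ω ∉ R, we have ω ∉ Q(∛777), so x^2 + x + 1 remains irreducible over Q(∛777) and [Q(∛777, ω) : Q(∛777)] = 2. By the tower law, [Q(∛777, ω) : Q] = 3 · 2 = 6. (In fact Q(∛777, ω) is the splitting field of x^3 - 777 over Q.)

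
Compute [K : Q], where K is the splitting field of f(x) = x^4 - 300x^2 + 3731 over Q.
[K : Q] = 4

Solving the quadratic in x^2: x^2 = (300 ± √(300^2 - 4·3731))/2 = (300 ± √75076)/2 = (300 ± 274)/2, giving x^2 = 13 or x^2 = 287. So f(x) = (x^2 - 13)(x^2 - 287) and the roots of f are ±√13, ±√287. Hence the splitting field is K = Q(√13, √287). Since 13 and 287 are distinct squarefree integers > 1, their product 3731 is not a perfect square, so √287 ∉ Q(√13). By the tower law [K:Q] = [Q(√13,√287):Q(√13)] · [Q(√13):Q] = 2 · 2 = 4.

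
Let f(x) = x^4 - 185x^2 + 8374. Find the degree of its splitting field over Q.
[K : Q] = 4

Solving the quadratic in x^2: x^2 = (185 ± √(185^2 - 4·8374))/2 = (185 ± √729)/2 = (185 ± 27)/2, giving x^2 = 106 or x^2 = 79. So f(x) = (x^2 - 106)(x^2 - 79) and the roots of f are ±√106, ±√79. Hence the splitting field is K = Q(√106, √79). Since 106 and 79 are distinct squarefree integers > 1, their product 8374 is not a perfect square, so √79 ∉ Q(√106). By the tower law [K:Q] = [Q(√106,√79):Q(√106)] · [Q(√106):Q] = 2 · 2 = 4.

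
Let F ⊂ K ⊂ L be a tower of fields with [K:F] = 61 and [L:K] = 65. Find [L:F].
[L:F] = 3965

The tower law says that for any tower of field extensions F ⊂ K ⊂ L with finite degrees, [L:F] = [L:K] · [K:F]. Here this gives [L:F] = 65 · 61 = 3965.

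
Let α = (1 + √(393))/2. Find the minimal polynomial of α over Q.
m_α(x) = x^2 - x - 98

From 2α - 1 = √(393), squaring gives (2α - 1)^2 = 393, i.e. 4α^2 - 4α + 1 = 393, so α^2 - α + (1 - 393)/4 = 0. Since 393 ≡ 1 (mod 4), (1 - 393)/4 = -98 ∈ Z. The polynomial x^2 - x - 98 has discriminant 1 - 4·(-98) = 393, which is not a perfect square in Q (d = 393 is squarefree and ≠ 1), so x^2 - x - 98 is irreducible over Q. It is the minimal polynomial of α.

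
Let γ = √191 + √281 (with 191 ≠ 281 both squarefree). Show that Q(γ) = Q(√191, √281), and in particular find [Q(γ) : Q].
[Q(γ) : Q] = 4 (equivalently, Q(γ) = Q(√191, √281))

Obviously Q(γ) ⊆ Q(√191, √281), and [Q(√191, √281):Q] = 4 (since 191, 281 are distinct squarefree integers > 1 with 53671 not a perfect square). To show equality we compute the minimal polynomial of γ. From γ = √191 + √281: γ^2 = 191 + 2√(53671) + 281 = 472 + 2√(53671), so γ^2 - 472 = 2√(53671); squaring, (γ^2 - 472)^2 = 4·53671, i.e. γ^4 - 944γ^2 + 222784 - 214684 = 0, i.e. γ^4 - 944γ^2 + 8100 = 0. So γ is a root of x^4 - 944x^2 + 8100. This polynomial is irreducible over Q: it has no rational root (each ±√191 ± √281 is irrational), and any factorization into two quadratics over Q would force √(53671) ∈ Q (pairing opposite roots) or √191, √281 ∈ Q (other pairings), all impossible. Hence [Q(γ):Q] = 4 = [Q(√191, √281):Q], so Q(γ) = Q(√191, √281).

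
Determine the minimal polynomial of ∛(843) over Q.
m_α(x) = x^3 - 843

α satisfies α^3 = 843, so x^3 - 843 annihilates α. By the rational root test, a rational root p/q (in lowest terms) of x^3 - 843 would satisfy p^3 = 843 q^3, forcing q = 1 and p^3 = 843; but 843 is not a perfect cube, contradiction. A monic cubic over Q with no rational root is irreducible (any nontrivial factorization would include a linear factor). Hence x^3 - 843 is the minimal polynomial of α, and in particular [Q(α):Q] = 3.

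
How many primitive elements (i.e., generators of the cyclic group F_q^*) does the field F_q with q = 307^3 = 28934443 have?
There are φ(28934442) = 8854272 primitive elements

F_q^* is cyclic of order q - 1 = 28934442. A cyclic group of order m has exactly φ(m) generators. Here m = 28934442 = 2 · 3^3 · 17 · 43 · 733, so the number of primitive elements is φ(28934442) = 8854272.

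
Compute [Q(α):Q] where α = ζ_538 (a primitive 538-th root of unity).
[Q(α):Q] = 268

The minimal polynomial of ζ_538 over Q is the 538-th cyclotomic polynomial Φ_538(x), which is irreducible over Q and has degree φ(538) = 268. Hence [Q(α):Q] = φ(538) = 268.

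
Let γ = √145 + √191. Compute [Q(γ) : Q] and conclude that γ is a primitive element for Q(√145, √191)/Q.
[Q(γ) : Q] = 4 (equivalently, Q(γ) = Q(√145, √191))

Obviously Q(γ) ⊆ Q(√145, √191), and [Q(√145, √191):Q] = 4 (since 145, 191 are distinct squarefree integers > 1 with 27695 not a perfect square). To show equality we compute the minimal polynomial of γ. From γ = √145 + √191: γ^2 = 145 + 2√(27695) + 191 = 336 + 2√(27695), so γ^2 - 336 = 2√(27695); squaring, (γ^2 - 336)^2 = 4·27695, i.e. γ^4 - 672γ^2 + 112896 - 110780 = 0, i.e. γ^4 - 672γ^2 + 2116 = 0. So γ is a root of x^4 - 672x^2 + 2116. This polynomial is irreducible over Q: it has no rational root (each ±√145 ± √191 is irrational), and any factorization into two quadratics over Q would force √(27695) ∈ Q (pairing opposite roots) or √145, √191 ∈ Q (other pairings), all impossible. Hence [Q(γ):Q] = 4 = [Q(√145, √191):Q], so Q(γ) = Q(√145, √191).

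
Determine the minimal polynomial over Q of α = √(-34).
m_α(x) = x^2 + 34

α satisfies α^2 + 34 = 0, so x^2 + 34 annihilates α. Since d = -34 is squarefree and ≠ 1, it is not a perfect square in Q, so x^2 + 34 has no rational root and is therefore irreducible over Q (a degree-2 polynomial over a field is irreducible iff it has no root). Hence m_α(x) = x^2 + 34.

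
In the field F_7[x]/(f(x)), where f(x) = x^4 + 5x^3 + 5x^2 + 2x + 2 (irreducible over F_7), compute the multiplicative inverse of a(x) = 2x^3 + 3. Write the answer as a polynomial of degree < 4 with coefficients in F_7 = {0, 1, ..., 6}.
a(x)^(-1) ≡ 6x^3 + 3x^2 + 3x + 2 (mod f(x))

Since f is irreducible over F_7, F_7[x]/(f) is a field and a(x) ≠ 0 has an inverse. Apply the extended Euclidean algorithm to f(x) and a(x) in F_7[x]: f(x) = (4x + 6)·a(x) + (5x^2 + 4x + 5);  a(x) = (6x + 5)·(5x^2 + 4x + 5) + (6x + 6);  (5x^2 + 4x + 5) = (2x + 1)·(6x + 6) + (6). The last nonzero remainder is the constant 6 = gcd(f, a) in F_7. Back-substituting through the division chain expresses 6 = s(x)·a(x) + t(x)·f(x) with s(x) ≡ x^3 + 4x^2 + 4x + 5 (mod f), so (x^3 + 4x^2 + 4x + 5)·a(x) ≡ 6 (mod f). Multiplying by 6^(-1) ≡ 6 in F_7 gives a(x)^(-1) ≡ 6·(x^3 + 4x^2 + 4x + 5) ≡ 6x^3 + 3x^2 + 3x + 2 (mod f). Check: (2x^3 + 3)·(6x^3 + 3x^2 + 3x + 2) = 5x^6 + 6x^5 + 6x^4 + x^3 + 2x^2 + 2x + 6 ≡ 1 (mod x^4 + 5x^3 + 5x^2 + 2x + 2).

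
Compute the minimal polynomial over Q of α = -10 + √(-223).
m_α(x) = x^2 + 20x + 323

From α + 10 = √(-223), squaring gives (α + 10)^2 = -223, i.e. α^2 + 20α + 100 = -223, so α^2 + 20α + 323 = 0. The discriminant of x^2 + 20x + 323 is (20)^2 - 4·(323) = 400 - 1292 = -892, and 4·(-223) is not a perfect square in Q since -223 is squarefree and ≠ 1. Hence x^2 + 20x + 323 is irreducible over Q and is the minimal polynomial of α.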